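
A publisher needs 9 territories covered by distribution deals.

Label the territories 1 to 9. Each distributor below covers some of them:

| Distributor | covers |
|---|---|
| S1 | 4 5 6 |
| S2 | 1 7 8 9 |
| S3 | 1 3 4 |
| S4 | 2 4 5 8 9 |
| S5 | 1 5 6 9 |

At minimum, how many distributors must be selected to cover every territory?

4

S2 and S3 and S4 and S5 together: S2 ∪ S3 ∪ S4 ∪ S5 = {1, 2, 3, 4, 5, 6, 7, 8, 9} — every territory is covered.
No 3 of the 5 distributors cover everything (all 10 combinations miss at least one territory), so 4 is optimal.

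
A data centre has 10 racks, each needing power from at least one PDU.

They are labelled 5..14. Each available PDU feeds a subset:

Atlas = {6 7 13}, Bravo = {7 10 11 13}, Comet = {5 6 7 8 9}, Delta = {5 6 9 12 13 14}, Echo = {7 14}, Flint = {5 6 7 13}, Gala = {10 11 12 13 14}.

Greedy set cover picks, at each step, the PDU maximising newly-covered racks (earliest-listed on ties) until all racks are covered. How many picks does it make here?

3

Greedy: pick Delta (covers 6 new) → pick Bravo (covers 3 new) → pick Comet (covers 1 new). Total picks: 3.
(The true minimum cover uses only 2 PDUs, so greedy is not optimal here.)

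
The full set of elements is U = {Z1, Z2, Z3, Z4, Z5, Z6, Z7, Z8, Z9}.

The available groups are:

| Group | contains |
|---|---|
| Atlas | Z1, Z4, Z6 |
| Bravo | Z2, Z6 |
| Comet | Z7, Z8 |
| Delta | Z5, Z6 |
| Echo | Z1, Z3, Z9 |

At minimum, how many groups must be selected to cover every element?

5

Take {Atlas, Bravo, Comet, Delta, Echo}. Their union is {Z1, Z2, Z3, Z4, Z5, Z6, Z7, Z8, Z9}, which is all 9 elements.
No 4 of the 5 groups cover everything (all 5 combinations miss at least one element), so 5 is optimal.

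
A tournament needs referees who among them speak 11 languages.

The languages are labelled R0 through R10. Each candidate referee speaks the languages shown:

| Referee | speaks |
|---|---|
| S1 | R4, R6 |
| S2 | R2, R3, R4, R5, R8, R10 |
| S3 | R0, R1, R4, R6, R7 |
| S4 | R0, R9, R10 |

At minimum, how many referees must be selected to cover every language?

Take {S2, S3, S4}. Their union is {R0, R1, R2, R3, R4, R5, R6, R7, R8, R9, R10}, which is all 11 languages.
Only S3 contains R1, so S3 is forced; the remaining 6 languages need at least 2 more referees (each remaining referee adds at most 5) — so at least 3 referees are needed, and 3 is optimal.

3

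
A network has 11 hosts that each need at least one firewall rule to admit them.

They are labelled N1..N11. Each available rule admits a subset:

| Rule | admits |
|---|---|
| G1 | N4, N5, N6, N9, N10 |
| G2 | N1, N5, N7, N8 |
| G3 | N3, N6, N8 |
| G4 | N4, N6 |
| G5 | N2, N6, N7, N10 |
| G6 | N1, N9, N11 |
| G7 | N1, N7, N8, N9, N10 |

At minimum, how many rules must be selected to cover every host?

4

Take {G1, G3, G5, G6}. Their union is {N1, N2, N3, N4, N5, N6, N7, N8, N9, N10, N11}, which is all 11 hosts.
Only G5 contains N2, so G5 is forced; the remaining 7 hosts need at least 3 more rules (each remaining rule adds at most 3) — so at least 4 rules are needed, and 4 is optimal.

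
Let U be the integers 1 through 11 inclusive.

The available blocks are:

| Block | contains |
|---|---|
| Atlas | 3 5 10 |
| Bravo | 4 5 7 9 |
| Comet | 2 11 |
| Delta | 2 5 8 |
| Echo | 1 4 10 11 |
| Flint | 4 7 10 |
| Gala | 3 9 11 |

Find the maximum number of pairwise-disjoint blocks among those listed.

3

Delta, Flint, Gala are pairwise disjoint (Delta={2,5,8}; Flint={4,7,10}; Gala={3,9,11}).
Every remaining block overlaps one of these, and no 4 of the listed blocks are pairwise disjoint, so 3 is the maximum.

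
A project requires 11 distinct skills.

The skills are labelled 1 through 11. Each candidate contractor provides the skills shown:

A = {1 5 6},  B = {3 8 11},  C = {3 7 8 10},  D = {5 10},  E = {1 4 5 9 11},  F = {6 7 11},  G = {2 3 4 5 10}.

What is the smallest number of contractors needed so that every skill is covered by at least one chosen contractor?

4

Take {C, E, F, G}. Their union is {1, 2, 3, 4, 5, 6, 7, 8, 9, 10, 11}, which is all 11 skills.
No 3 of the 7 contractors cover everything (all 35 combinations miss at least one skill), so 4 is optimal.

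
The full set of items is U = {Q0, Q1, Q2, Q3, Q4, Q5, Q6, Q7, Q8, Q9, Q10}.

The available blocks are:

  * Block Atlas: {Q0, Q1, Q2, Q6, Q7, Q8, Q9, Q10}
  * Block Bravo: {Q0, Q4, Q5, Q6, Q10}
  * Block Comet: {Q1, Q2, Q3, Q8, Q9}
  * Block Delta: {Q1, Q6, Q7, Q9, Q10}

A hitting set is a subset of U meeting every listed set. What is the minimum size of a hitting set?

Take H = {Q5, Q9}. Each listed block contains at least one of these, so H is a hitting set of size 2.
The blocks Bravo, Comet are pairwise disjoint, so any hitting set needs a separate item for each — at least 2. Hence 2 is optimal.

2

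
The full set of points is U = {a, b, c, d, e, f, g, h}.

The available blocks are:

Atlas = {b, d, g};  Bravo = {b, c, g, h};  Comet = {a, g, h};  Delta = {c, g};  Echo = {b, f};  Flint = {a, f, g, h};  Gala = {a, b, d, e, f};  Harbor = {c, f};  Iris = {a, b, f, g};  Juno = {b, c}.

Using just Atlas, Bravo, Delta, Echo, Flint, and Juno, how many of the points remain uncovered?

Union of Atlas, Bravo, Delta, Echo, Flint, Juno = {a, b, c, d, f, g, h}.
Not covered: e — 1 point.

1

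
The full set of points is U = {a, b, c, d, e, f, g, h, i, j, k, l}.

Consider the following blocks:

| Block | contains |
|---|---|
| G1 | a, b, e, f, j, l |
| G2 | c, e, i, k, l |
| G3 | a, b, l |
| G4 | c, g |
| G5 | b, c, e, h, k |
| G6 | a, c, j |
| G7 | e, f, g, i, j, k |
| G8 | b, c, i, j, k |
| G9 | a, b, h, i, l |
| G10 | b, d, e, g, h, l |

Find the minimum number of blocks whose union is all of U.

3

G1, G2, and G10 cover everything between them: the union {a, b, c, d, e, f, g, h, i, j, k, l} is all of U.
Only G10 contains d, so G10 is forced; the remaining 6 points need at least 2 more blocks (each remaining block adds at most 4) — so at least 3 blocks are needed, and 3 is optimal.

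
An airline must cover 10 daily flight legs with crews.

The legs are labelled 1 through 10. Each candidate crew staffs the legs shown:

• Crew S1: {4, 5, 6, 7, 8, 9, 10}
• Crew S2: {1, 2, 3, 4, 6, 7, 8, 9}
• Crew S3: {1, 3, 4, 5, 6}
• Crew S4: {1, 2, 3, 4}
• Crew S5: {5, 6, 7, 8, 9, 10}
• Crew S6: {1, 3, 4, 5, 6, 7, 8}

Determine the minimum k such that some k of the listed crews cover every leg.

Take {S2, S5}. Their union is {1, 2, 3, 4, 5, 6, 7, 8, 9, 10}, which is all 10 legs.
No single crew has all 10 legs (the largest, S2, has 8), so 2 is optimal.

2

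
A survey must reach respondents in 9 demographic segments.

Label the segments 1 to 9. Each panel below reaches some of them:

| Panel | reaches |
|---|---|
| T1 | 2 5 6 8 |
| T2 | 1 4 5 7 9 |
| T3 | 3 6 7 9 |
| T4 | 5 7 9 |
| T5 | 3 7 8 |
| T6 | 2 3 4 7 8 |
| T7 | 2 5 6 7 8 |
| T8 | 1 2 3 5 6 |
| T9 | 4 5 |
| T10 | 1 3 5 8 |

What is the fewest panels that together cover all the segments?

T2 and T6 and T8 together: T2 ∪ T6 ∪ T8 = {1, 2, 3, 4, 5, 6, 7, 8, 9} — every segment is covered.
No 2 of the 10 panels cover everything (all 45 combinations miss at least one segment), so 3 is optimal.

3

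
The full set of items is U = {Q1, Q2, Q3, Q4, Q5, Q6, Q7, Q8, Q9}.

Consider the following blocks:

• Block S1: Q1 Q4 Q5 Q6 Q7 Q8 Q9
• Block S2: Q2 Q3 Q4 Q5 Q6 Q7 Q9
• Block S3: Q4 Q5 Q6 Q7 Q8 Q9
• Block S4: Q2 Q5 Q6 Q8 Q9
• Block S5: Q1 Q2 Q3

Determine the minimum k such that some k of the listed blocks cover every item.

2

S1 and S2 together: S1 ∪ S2 = {Q1, Q2, Q3, Q4, Q5, Q6, Q7, Q8, Q9} — every item is covered.
No single block has all 9 items (the largest, S1, has 7), so 2 is optimal.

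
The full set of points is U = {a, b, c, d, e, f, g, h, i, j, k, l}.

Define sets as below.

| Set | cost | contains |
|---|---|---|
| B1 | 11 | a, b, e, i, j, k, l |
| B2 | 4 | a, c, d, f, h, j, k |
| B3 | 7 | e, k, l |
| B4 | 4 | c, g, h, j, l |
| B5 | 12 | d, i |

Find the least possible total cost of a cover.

19

B1, B2, B4 together cover every point (B1 ∪ B2 ∪ B4 = {a, b, c, d, e, f, g, h, i, j, k, l}); total cost 11 + 4 + 4 = 19.
No covering selection has total cost below 19.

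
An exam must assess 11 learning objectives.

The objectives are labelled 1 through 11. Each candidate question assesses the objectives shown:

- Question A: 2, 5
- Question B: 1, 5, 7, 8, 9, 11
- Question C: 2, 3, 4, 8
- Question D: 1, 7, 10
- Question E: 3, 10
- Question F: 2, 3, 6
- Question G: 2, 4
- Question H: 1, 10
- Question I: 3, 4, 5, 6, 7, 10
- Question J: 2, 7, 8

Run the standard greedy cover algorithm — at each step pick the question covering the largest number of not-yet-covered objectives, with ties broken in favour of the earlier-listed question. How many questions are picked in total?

3

Greedy: pick B (covers 6 new) → pick I (covers 4 new) → pick A (covers 1 new). Total picks: 3.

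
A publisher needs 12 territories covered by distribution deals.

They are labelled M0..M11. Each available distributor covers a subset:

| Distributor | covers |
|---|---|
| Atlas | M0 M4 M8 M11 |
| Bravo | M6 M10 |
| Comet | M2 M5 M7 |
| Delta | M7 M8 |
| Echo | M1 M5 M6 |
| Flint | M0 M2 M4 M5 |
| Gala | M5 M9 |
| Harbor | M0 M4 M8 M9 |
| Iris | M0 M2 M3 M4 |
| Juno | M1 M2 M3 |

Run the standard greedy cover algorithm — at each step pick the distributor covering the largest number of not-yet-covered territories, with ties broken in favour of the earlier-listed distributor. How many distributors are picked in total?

Greedy: pick Atlas (covers 4 new) → pick Comet (covers 3 new) → pick Bravo (covers 2 new) → pick Juno (covers 2 new) → pick Gala (covers 1 new). Total picks: 5.

5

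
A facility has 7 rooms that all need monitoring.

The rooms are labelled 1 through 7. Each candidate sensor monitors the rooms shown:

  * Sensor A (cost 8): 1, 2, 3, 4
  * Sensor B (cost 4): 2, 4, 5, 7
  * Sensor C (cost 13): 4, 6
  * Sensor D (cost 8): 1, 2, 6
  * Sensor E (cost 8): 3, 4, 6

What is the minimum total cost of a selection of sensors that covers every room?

20

B, D, E together cover every room (B ∪ D ∪ E = {1, 2, 3, 4, 5, 6, 7}); total cost 4 + 8 + 8 = 20.
No covering selection has total cost below 20.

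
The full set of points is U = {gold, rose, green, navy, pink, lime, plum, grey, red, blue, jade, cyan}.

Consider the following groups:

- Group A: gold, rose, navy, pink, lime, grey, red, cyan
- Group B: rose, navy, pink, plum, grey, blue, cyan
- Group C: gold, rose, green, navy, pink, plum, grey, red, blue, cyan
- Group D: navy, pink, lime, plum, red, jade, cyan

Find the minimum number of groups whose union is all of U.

2

C and D together: C ∪ D = {gold, rose, green, navy, pink, lime, plum, grey, red, blue, jade, cyan} — every point is covered.
No single group has all 12 points (the largest, C, has 10), so 2 is optimal.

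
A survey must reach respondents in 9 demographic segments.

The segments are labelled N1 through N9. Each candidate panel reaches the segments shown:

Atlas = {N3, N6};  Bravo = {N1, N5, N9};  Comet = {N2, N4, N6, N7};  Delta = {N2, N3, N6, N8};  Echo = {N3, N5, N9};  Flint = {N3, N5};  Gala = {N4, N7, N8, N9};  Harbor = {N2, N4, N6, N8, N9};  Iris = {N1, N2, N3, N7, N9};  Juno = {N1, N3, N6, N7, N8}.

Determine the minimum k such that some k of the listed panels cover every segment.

3

Take {Flint, Harbor, Juno}. Their union is {N1, N2, N3, N4, N5, N6, N7, N8, N9}, which is all 9 segments.
No 2 of the 10 panels cover everything (all 45 combinations miss at least one segment), so 3 is optimal.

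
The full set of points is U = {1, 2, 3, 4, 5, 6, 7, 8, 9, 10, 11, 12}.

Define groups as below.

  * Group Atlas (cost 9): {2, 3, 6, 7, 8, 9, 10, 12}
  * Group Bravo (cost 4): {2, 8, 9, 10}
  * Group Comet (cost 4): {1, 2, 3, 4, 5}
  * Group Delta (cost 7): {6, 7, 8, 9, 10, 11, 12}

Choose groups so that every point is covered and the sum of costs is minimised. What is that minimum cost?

Comet, Delta together cover every point (Comet ∪ Delta = {1, 2, 3, 4, 5, 6, 7, 8, 9, 10, 11, 12}); total cost 4 + 7 = 11.
No covering selection has total cost below 11.

11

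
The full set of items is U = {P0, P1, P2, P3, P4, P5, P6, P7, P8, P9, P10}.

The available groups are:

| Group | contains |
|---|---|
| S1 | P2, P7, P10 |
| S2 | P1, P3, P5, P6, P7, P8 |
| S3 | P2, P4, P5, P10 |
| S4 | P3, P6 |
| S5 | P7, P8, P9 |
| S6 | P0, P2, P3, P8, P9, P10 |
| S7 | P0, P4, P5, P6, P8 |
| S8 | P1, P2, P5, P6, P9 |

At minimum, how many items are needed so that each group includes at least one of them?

Take H = {P3, P5, P7}. Each listed group contains at least one of these, so H is a hitting set of size 3.
The groups S3, S4, S5 are pairwise disjoint, so any hitting set needs a separate item for each — at least 3. Hence 3 is optimal.

3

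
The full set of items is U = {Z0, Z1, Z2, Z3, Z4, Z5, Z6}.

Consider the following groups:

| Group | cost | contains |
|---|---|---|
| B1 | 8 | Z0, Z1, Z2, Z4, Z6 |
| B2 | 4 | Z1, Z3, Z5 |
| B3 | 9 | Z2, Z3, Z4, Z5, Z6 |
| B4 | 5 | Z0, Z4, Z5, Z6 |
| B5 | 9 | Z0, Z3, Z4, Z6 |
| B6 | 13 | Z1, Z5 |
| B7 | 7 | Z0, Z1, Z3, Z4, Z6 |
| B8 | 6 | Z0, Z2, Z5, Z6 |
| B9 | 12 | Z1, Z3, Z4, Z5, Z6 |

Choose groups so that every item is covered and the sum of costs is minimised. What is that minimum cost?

B1, B2 together cover every item (B1 ∪ B2 = {Z0, Z1, Z2, Z3, Z4, Z5, Z6}); total cost 8 + 4 = 12.
The greedy pick B4, B2, B8 costs 15; no covering selection beats 12.

12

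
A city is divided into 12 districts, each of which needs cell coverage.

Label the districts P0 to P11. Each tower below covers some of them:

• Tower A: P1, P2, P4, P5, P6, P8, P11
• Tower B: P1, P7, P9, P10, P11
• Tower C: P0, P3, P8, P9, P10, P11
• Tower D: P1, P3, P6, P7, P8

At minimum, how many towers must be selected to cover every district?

3

A and B and C together: A ∪ B ∪ C = {P0, P1, P2, P3, P4, P5, P6, P7, P8, P9, P10, P11} — every district is covered.
Only C contains P0, so C is forced; the remaining 6 districts need at least 2 more towers (each remaining tower adds at most 5) — so at least 3 towers are needed, and 3 is optimal.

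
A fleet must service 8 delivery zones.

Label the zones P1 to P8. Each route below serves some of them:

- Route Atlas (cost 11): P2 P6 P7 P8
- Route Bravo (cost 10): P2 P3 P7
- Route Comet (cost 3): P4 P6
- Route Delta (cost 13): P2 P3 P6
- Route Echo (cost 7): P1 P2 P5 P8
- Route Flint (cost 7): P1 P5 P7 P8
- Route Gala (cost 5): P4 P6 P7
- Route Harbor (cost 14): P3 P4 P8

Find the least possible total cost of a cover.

Bravo, Comet, Echo together cover every zone (Bravo ∪ Comet ∪ Echo = {P1, P2, P3, P4, P5, P6, P7, P8}); total cost 10 + 3 + 7 = 20.
No covering selection has total cost below 20.

20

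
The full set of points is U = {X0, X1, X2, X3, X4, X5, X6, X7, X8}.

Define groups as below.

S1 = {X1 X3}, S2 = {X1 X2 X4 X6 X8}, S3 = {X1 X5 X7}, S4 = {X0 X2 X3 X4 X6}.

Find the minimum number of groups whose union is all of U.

3

Take {S2, S3, S4}. Their union is {X0, X1, X2, X3, X4, X5, X6, X7, X8}, which is all 9 points.
Only S4 contains X0, so S4 is forced; the remaining 4 points need at least 2 more groups (each remaining group adds at most 3) — so at least 3 groups are needed, and 3 is optimal.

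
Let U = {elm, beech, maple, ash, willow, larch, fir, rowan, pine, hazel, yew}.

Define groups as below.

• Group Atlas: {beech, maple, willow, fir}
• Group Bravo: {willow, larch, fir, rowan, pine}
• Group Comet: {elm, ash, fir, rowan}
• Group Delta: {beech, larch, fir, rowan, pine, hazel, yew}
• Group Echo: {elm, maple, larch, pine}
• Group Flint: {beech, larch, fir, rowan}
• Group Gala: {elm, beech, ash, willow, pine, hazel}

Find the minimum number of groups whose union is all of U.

Delta and Echo and Gala together: Delta ∪ Echo ∪ Gala = {elm, beech, maple, ash, willow, larch, fir, rowan, pine, hazel, yew} — every item is covered.
Only Delta contains yew, so Delta is forced; the remaining 4 items need at least 2 more groups (each remaining group adds at most 3) — so at least 3 groups are needed, and 3 is optimal.

3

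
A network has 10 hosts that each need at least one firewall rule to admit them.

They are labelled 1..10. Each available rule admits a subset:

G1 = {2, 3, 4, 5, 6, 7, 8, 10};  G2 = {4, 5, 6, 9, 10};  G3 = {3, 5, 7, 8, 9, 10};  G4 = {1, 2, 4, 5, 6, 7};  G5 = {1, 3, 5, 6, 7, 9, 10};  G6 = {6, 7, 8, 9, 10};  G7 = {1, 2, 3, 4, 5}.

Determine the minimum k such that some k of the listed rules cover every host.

Take {G6, G7}. Their union is {1, 2, 3, 4, 5, 6, 7, 8, 9, 10}, which is all 10 hosts.
No single rule has all 10 hosts (the largest, G1, has 8), so 2 is optimal.

2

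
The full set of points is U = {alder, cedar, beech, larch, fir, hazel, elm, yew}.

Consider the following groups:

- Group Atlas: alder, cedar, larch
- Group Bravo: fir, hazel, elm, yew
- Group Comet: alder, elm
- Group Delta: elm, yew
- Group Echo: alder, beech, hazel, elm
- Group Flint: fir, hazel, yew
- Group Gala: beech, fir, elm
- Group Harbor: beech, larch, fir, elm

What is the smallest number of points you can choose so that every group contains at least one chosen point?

H = {alder, hazel, elm} meets every group (each contains at least one member of H), and |H| = 3.
No choice of 2 points meets every group, so 3 is the minimum.

3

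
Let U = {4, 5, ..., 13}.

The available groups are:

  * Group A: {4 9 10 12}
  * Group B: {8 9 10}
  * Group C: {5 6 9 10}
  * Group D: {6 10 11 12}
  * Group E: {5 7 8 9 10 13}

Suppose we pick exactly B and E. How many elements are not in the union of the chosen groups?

4

Union of B, E = {5, 7, 8, 9, 10, 13}.
Not covered: 4, 6, 11, 12 — 4 elements.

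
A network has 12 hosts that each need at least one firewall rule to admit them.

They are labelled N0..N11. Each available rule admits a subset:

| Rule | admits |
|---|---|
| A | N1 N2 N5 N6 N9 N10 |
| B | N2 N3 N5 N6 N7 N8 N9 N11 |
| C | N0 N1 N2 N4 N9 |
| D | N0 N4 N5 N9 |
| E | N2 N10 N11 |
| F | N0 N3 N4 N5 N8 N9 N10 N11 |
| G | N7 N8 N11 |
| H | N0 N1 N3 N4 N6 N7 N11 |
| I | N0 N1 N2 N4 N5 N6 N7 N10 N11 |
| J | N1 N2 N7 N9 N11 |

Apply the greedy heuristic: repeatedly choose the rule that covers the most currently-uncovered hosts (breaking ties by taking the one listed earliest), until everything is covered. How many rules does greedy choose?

Greedy: pick I (covers 9 new) → pick B (covers 3 new). Total picks: 2.

2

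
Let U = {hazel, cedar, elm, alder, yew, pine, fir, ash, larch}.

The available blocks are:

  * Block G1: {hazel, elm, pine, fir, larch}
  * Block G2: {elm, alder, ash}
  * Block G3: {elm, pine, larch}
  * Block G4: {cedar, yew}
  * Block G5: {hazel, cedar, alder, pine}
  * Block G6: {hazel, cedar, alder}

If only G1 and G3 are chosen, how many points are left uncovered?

4

Union of G1, G3 = {hazel, elm, pine, fir, larch}.
Not covered: cedar, alder, yew, ash — 4 points.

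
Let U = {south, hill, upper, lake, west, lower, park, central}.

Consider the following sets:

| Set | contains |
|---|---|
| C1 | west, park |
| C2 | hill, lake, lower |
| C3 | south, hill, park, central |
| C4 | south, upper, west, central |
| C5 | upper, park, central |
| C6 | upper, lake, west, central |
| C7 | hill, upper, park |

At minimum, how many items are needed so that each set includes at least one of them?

3

Take H = {lake, west, park}. Each listed set contains at least one of these, so H is a hitting set of size 3.
No choice of 2 items meets every set, so 3 is the minimum.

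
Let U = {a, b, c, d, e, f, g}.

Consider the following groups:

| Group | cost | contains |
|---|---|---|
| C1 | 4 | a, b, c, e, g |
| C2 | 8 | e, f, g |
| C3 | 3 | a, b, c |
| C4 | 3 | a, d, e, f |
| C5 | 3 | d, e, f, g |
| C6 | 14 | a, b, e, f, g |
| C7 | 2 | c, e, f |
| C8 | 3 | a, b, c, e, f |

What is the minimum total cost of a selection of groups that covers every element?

6

C5, C8 together cover every element (C5 ∪ C8 = {a, b, c, d, e, f, g}); total cost 3 + 3 = 6.
No covering selection has total cost below 6.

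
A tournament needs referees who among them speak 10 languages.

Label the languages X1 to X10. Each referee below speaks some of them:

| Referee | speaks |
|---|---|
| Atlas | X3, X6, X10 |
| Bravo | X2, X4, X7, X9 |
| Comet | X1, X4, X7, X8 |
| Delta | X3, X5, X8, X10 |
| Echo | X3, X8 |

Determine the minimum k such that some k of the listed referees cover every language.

4

Take {Atlas, Bravo, Comet, Delta}. Their union is {X1, X2, X3, X4, X5, X6, X7, X8, X9, X10}, which is all 10 languages.
No 3 of the 5 referees cover everything (all 10 combinations miss at least one language), so 4 is optimal.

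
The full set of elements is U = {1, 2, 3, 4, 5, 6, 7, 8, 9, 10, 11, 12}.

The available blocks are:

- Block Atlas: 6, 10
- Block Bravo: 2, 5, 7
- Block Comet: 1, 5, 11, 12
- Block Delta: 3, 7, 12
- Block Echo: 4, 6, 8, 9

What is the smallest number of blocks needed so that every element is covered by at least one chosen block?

5

Take {Atlas, Bravo, Comet, Delta, Echo}. Their union is {1, 2, 3, 4, 5, 6, 7, 8, 9, 10, 11, 12}, which is all 12 elements.
No 4 of the 5 blocks cover everything (all 5 combinations miss at least one element), so 5 is optimal.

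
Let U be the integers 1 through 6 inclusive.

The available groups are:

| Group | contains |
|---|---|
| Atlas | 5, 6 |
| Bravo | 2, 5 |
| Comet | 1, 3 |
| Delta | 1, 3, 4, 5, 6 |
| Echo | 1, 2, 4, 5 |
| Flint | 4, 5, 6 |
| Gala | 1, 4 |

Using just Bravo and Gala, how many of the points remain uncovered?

2

Union of Bravo, Gala = {1, 2, 4, 5}.
Not covered: 3, 6 — 2 points.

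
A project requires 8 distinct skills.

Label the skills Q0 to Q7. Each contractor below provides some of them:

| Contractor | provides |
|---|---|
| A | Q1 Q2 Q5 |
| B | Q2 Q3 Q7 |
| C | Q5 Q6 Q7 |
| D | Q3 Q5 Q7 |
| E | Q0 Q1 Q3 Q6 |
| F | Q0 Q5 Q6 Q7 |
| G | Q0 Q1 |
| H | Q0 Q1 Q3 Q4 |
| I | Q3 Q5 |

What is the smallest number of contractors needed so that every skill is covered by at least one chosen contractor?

3

Take {A, F, H}. Their union is {Q0, Q1, Q2, Q3, Q4, Q5, Q6, Q7}, which is all 8 skills.
Only H contains Q4, so H is forced; the remaining 4 skills need at least 2 more contractors (each remaining contractor adds at most 3) — so at least 3 contractors are needed, and 3 is optimal.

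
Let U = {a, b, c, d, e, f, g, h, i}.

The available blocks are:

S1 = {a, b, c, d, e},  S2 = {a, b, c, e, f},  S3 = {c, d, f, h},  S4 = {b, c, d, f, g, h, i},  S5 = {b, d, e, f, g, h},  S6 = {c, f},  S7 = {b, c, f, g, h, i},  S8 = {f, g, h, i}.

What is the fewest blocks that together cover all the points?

Take {S2, S4}. Their union is {a, b, c, d, e, f, g, h, i}, which is all 9 points.
No single block has all 9 points (the largest, S4, has 7), so 2 is optimal.

2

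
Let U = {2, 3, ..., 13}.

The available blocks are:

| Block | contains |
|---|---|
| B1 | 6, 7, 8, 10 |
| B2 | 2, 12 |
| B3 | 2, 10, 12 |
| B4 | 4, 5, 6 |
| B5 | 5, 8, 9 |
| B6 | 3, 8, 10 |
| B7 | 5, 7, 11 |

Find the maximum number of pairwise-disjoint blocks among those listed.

3

B2, B4, B6 are pairwise disjoint (B2={2,12}; B4={4,5,6}; B6={3,8,10}).
Every remaining block overlaps one of these, and no 4 of the listed blocks are pairwise disjoint, so 3 is the maximum.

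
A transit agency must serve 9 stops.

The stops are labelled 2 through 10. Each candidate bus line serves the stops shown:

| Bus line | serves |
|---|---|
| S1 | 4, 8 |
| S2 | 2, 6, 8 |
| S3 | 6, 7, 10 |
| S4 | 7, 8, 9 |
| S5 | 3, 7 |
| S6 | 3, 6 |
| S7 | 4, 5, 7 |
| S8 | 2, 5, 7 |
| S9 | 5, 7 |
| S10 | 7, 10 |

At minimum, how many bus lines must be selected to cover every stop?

Take {S4, S6, S7, S8, S10}. Their union is {2, 3, 4, 5, 6, 7, 8, 9, 10}, which is all 9 stops.
No 4 of the 10 bus lines cover everything (all 210 combinations miss at least one stop), so 5 is optimal.

5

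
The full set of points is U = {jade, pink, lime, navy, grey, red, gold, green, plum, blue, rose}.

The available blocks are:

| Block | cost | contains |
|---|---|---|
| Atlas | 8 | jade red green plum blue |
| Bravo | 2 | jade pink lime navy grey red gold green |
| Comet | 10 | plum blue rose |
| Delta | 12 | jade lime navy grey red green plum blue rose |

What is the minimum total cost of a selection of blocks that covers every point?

12

Bravo, Comet together cover every point (Bravo ∪ Comet = {jade, pink, lime, navy, grey, red, gold, green, plum, blue, rose}); total cost 2 + 10 = 12.
No covering selection has total cost below 12.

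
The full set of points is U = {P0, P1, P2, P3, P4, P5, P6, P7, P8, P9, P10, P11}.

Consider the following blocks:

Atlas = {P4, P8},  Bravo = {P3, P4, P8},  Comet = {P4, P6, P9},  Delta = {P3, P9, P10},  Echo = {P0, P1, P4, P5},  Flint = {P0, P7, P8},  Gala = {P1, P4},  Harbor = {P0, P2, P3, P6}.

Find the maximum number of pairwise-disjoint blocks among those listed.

3

Delta, Flint, Gala are pairwise disjoint (Delta={P3,P9,P10}; Flint={P0,P7,P8}; Gala={P1,P4}).
Every remaining block overlaps one of these, and no 4 of the listed blocks are pairwise disjoint, so 3 is the maximum.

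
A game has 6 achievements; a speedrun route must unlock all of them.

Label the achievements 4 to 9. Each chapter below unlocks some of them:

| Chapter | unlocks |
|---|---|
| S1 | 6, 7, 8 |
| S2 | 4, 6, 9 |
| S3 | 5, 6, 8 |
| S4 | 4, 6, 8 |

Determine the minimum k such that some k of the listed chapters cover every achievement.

3

S1 and S2 and S3 together: S1 ∪ S2 ∪ S3 = {4, 5, 6, 7, 8, 9} — every achievement is covered.
Only S3 contains 5, so S3 is forced; the remaining 3 achievements need at least 2 more chapters (each remaining chapter adds at most 2) — so at least 3 chapters are needed, and 3 is optimal.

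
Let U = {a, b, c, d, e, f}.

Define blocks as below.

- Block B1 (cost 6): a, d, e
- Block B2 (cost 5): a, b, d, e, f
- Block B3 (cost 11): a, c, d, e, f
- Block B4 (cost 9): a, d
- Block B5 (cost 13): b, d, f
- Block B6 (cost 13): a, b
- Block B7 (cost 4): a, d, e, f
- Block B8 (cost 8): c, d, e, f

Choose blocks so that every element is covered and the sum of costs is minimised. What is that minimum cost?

B2, B8 together cover every element (B2 ∪ B8 = {a, b, c, d, e, f}); total cost 5 + 8 = 13.
No covering selection has total cost below 13.

13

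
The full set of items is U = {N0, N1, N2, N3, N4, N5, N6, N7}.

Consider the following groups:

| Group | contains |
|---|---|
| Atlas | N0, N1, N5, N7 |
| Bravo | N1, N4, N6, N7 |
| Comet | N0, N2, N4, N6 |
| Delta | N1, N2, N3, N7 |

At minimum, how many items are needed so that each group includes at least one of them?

2

Take H = {N1, N4}. Each listed group contains at least one of these, so H is a hitting set of size 2.
No single item lies in every group, so at least 2 are needed and 2 is optimal.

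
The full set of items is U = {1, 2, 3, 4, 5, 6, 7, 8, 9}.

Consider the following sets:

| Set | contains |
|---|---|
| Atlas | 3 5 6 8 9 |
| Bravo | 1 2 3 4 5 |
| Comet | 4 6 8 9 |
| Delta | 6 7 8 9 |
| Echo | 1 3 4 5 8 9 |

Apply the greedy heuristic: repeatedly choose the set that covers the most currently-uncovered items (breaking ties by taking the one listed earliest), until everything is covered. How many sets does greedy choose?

Greedy: pick Echo (covers 6 new) → pick Delta (covers 2 new) → pick Bravo (covers 1 new). Total picks: 3.
(The true minimum cover uses only 2 sets, so greedy is not optimal here.)

3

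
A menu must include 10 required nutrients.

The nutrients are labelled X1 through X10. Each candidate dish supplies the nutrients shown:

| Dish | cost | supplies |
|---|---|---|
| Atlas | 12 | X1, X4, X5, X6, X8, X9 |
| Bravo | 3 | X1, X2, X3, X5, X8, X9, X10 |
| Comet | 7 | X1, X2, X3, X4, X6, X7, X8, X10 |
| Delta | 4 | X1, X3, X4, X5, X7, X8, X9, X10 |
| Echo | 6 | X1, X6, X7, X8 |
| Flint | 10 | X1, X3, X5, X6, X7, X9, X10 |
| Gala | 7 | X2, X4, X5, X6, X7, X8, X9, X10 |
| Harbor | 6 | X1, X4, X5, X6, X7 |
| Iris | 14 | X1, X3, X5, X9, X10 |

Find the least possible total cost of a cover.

Bravo, Harbor together cover every nutrient (Bravo ∪ Harbor = {X1, X2, X3, X4, X5, X6, X7, X8, X9, X10}); total cost 3 + 6 = 9.
The greedy pick Bravo, Delta, Echo costs 13; no covering selection beats 9.

9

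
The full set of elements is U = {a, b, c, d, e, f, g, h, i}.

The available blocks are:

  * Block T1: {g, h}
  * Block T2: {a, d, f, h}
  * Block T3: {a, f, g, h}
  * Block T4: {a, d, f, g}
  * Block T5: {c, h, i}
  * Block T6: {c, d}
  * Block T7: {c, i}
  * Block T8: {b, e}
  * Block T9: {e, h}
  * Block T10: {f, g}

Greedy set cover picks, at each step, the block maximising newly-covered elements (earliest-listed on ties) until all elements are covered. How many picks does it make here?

4

Greedy: pick T2 (covers 4 new) → pick T5 (covers 2 new) → pick T8 (covers 2 new) → pick T1 (covers 1 new). Total picks: 4.
(The true minimum cover uses only 3 blocks, so greedy is not optimal here.)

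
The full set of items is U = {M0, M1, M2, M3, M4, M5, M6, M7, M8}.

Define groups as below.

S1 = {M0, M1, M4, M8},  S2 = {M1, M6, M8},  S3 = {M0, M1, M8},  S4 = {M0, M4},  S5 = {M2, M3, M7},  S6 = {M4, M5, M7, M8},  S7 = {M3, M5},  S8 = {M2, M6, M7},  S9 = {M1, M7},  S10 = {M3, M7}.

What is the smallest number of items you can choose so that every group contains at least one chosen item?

Take H = {M1, M4, M5, M7}. Each listed group contains at least one of these, so H is a hitting set of size 4.
No choice of 3 items meets every group, so 4 is the minimum.

4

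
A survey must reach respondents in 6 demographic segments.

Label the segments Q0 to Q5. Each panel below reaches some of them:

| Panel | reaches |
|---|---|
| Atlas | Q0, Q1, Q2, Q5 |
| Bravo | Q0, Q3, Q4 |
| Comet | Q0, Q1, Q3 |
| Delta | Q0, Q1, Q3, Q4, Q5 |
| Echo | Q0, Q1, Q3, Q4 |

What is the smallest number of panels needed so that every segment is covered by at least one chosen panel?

2

Atlas and Echo together: Atlas ∪ Echo = {Q0, Q1, Q2, Q3, Q4, Q5} — every segment is covered.
No single panel has all 6 segments (the largest, Delta, has 5), so 2 is optimal.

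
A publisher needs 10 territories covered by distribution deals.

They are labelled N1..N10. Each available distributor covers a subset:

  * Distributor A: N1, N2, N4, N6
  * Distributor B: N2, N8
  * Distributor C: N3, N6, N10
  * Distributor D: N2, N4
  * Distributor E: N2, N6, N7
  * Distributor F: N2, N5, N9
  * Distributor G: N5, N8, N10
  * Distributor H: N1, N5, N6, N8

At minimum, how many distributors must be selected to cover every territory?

5

A and C and E and F and G together: A ∪ C ∪ E ∪ F ∪ G = {N1, N2, N3, N4, N5, N6, N7, N8, N9, N10} — every territory is covered.
No 4 of the 8 distributors cover everything (all 70 combinations miss at least one territory), so 5 is optimal.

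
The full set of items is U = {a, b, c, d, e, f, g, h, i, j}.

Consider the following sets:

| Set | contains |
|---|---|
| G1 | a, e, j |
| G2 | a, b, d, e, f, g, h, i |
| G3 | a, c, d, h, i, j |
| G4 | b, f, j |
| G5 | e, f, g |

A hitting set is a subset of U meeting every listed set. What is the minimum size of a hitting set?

2

T = {e, j} meets every set (each contains at least one member of T), and |T| = 2.
The sets G3, G5 are pairwise disjoint, so any hitting set needs a separate item for each — at least 2. Hence 2 is optimal.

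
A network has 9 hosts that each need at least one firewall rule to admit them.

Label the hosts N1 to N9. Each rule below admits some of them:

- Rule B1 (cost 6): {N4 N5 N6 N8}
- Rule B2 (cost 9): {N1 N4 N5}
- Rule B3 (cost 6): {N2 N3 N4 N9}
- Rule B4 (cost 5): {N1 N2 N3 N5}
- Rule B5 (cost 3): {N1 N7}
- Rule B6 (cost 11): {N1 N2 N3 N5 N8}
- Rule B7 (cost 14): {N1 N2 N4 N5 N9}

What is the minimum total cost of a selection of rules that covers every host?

15

B1, B3, B5 together cover every host (B1 ∪ B3 ∪ B5 = {N1, N2, N3, N4, N5, N6, N7, N8, N9}); total cost 6 + 6 + 3 = 15.
The greedy pick B4, B1, B5, B3 costs 20; no covering selection beats 15.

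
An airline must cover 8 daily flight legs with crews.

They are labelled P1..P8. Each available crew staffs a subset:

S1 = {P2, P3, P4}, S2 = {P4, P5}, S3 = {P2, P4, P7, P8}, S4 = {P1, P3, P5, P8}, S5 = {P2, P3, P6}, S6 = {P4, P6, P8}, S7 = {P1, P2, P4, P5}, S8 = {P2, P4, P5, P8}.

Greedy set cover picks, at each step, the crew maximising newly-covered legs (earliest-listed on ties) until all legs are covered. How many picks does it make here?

Greedy: pick S3 (covers 4 new) → pick S4 (covers 3 new) → pick S5 (covers 1 new). Total picks: 3.

3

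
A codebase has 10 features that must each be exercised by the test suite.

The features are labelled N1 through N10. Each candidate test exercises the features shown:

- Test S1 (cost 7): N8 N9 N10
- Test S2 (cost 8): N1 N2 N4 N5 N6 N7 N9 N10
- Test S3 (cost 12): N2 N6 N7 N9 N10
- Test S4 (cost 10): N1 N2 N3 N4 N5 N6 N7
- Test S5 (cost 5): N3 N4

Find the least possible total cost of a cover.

S1, S4 together cover every feature (S1 ∪ S4 = {N1, N2, N3, N4, N5, N6, N7, N8, N9, N10}); total cost 7 + 10 = 17.
The greedy pick S2, S5, S1 costs 20; no covering selection beats 17.

17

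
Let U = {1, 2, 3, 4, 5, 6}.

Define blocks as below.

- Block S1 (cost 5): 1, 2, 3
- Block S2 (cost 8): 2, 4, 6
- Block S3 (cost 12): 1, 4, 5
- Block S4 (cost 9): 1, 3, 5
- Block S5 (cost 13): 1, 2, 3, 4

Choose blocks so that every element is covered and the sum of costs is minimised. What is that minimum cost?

17

S2, S4 together cover every element (S2 ∪ S4 = {1, 2, 3, 4, 5, 6}); total cost 8 + 9 = 17.
The greedy pick S1, S2, S4 costs 22; no covering selection beats 17.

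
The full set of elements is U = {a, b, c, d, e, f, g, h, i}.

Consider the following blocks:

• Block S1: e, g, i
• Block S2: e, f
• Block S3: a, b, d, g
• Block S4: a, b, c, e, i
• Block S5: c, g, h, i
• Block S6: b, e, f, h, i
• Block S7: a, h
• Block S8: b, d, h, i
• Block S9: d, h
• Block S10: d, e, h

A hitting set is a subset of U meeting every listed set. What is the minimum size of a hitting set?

3

The 3 elements {e, g, h} hit every block.
No choice of 2 elements meets every block, so 3 is the minimum.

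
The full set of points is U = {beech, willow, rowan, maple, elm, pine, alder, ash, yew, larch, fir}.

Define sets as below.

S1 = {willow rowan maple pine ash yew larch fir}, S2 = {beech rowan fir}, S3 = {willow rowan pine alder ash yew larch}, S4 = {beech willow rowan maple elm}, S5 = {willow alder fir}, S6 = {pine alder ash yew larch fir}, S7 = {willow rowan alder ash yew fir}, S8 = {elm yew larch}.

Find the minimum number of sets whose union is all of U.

Take {S4, S6}. Their union is {beech, willow, rowan, maple, elm, pine, alder, ash, yew, larch, fir}, which is all 11 points.
No single set has all 11 points (the largest, S1, has 8), so 2 is optimal.

2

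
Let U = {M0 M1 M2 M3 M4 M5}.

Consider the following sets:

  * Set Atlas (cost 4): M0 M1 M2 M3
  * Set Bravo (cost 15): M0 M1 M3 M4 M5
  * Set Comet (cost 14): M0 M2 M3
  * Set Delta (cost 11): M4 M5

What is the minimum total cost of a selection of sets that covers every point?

Atlas, Delta together cover every point (Atlas ∪ Delta = {M0, M1, M2, M3, M4, M5}); total cost 4 + 11 = 15.
No covering selection has total cost below 15.

15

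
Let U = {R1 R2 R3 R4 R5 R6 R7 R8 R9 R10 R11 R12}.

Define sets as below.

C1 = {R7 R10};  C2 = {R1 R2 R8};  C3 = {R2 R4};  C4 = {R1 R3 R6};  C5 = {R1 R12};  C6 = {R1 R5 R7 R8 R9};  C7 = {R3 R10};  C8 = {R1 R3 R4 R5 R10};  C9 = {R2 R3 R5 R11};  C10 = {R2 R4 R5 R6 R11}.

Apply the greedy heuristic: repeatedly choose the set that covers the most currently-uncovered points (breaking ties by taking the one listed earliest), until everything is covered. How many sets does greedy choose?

Greedy: pick C6 (covers 5 new) → pick C10 (covers 4 new) → pick C7 (covers 2 new) → pick C5 (covers 1 new). Total picks: 4.

4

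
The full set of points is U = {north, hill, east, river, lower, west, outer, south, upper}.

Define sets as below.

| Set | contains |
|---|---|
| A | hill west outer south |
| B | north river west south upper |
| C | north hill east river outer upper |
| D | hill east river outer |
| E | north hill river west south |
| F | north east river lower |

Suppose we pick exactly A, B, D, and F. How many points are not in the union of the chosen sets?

Union of A, B, D, F = {north, hill, east, river, lower, west, outer, south, upper} — that's every point, so 0 are uncovered.

0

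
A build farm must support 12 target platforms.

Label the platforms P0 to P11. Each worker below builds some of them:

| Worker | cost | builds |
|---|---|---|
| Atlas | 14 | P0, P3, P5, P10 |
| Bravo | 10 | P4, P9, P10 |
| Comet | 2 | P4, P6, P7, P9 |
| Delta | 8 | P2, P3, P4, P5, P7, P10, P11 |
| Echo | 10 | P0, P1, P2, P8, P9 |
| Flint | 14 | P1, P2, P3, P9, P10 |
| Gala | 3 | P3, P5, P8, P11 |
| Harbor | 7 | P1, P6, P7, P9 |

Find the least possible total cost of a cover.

Comet, Delta, Echo together cover every platform (Comet ∪ Delta ∪ Echo = {P0, P1, P2, P3, P4, P5, P6, P7, P8, P9, P10, P11}); total cost 2 + 8 + 10 = 20.
The greedy pick Comet, Gala, Echo, Delta costs 23; no covering selection beats 20.

20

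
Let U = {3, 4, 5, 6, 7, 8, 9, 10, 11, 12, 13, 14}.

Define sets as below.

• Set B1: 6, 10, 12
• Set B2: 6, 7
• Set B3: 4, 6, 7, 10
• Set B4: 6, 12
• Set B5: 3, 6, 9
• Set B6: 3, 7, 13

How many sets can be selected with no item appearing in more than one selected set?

2

B4, B6 are pairwise disjoint (B4={6,12}; B6={3,7,13}).
Every remaining set overlaps one of these, and no 3 of the listed sets are pairwise disjoint, so 2 is the maximum.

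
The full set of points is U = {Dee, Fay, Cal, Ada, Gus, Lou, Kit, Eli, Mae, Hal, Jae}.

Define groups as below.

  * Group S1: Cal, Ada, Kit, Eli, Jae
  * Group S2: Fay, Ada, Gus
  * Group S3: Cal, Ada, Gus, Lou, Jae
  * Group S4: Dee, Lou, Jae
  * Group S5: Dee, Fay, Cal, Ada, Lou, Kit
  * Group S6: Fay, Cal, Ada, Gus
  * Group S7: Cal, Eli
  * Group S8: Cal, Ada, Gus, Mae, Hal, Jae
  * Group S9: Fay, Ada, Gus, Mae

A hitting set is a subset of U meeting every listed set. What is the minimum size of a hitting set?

3

Take H = {Cal, Gus, Lou}. Each listed group contains at least one of these, so H is a hitting set of size 3.
The groups S4, S7, S9 are pairwise disjoint, so any hitting set needs a separate point for each — at least 3. Hence 3 is optimal.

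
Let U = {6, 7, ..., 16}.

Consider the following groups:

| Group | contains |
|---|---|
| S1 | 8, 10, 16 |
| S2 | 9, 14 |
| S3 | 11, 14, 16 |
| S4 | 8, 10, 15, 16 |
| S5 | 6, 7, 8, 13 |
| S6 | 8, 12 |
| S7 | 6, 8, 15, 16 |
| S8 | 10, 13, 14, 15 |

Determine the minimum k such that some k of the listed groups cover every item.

Take {S2, S3, S4, S5, S6}. Their union is {6, 7, 8, 9, 10, 11, 12, 13, 14, 15, 16}, which is all 11 items.
No 4 of the 8 groups cover everything (all 70 combinations miss at least one item), so 5 is optimal.

5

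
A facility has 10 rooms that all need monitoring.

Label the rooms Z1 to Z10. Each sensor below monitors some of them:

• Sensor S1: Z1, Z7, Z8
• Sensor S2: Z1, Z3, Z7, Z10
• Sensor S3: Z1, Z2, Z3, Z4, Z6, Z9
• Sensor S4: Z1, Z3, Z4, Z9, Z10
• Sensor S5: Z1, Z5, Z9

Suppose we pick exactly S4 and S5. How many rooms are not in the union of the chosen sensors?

Union of S4, S5 = {Z1, Z3, Z4, Z5, Z9, Z10}.
Not covered: Z2, Z6, Z7, Z8 — 4 rooms.

4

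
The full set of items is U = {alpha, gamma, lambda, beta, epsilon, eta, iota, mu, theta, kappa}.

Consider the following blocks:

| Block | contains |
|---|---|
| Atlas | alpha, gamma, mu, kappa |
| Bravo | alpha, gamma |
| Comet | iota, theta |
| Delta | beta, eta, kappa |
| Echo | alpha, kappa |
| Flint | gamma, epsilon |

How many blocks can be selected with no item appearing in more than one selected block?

Comet, Echo, Flint are pairwise disjoint (Comet={iota,theta}; Echo={alpha,kappa}; Flint={gamma,epsilon}).
Every remaining block overlaps one of these, and no 4 of the listed blocks are pairwise disjoint, so 3 is the maximum.

3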